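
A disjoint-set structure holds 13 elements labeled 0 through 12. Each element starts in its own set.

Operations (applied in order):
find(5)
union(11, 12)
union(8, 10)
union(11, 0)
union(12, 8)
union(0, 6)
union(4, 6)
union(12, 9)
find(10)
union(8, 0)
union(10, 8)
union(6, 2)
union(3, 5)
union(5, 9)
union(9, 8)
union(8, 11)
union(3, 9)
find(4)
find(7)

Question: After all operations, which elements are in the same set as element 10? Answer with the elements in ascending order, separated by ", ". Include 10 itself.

Answer: 0, 2, 3, 4, 5, 6, 8, 9, 10, 11, 12

Derivation:
Step 1: find(5) -> no change; set of 5 is {5}
Step 2: union(11, 12) -> merged; set of 11 now {11, 12}
Step 3: union(8, 10) -> merged; set of 8 now {8, 10}
Step 4: union(11, 0) -> merged; set of 11 now {0, 11, 12}
Step 5: union(12, 8) -> merged; set of 12 now {0, 8, 10, 11, 12}
Step 6: union(0, 6) -> merged; set of 0 now {0, 6, 8, 10, 11, 12}
Step 7: union(4, 6) -> merged; set of 4 now {0, 4, 6, 8, 10, 11, 12}
Step 8: union(12, 9) -> merged; set of 12 now {0, 4, 6, 8, 9, 10, 11, 12}
Step 9: find(10) -> no change; set of 10 is {0, 4, 6, 8, 9, 10, 11, 12}
Step 10: union(8, 0) -> already same set; set of 8 now {0, 4, 6, 8, 9, 10, 11, 12}
Step 11: union(10, 8) -> already same set; set of 10 now {0, 4, 6, 8, 9, 10, 11, 12}
Step 12: union(6, 2) -> merged; set of 6 now {0, 2, 4, 6, 8, 9, 10, 11, 12}
Step 13: union(3, 5) -> merged; set of 3 now {3, 5}
Step 14: union(5, 9) -> merged; set of 5 now {0, 2, 3, 4, 5, 6, 8, 9, 10, 11, 12}
Step 15: union(9, 8) -> already same set; set of 9 now {0, 2, 3, 4, 5, 6, 8, 9, 10, 11, 12}
Step 16: union(8, 11) -> already same set; set of 8 now {0, 2, 3, 4, 5, 6, 8, 9, 10, 11, 12}
Step 17: union(3, 9) -> already same set; set of 3 now {0, 2, 3, 4, 5, 6, 8, 9, 10, 11, 12}
Step 18: find(4) -> no change; set of 4 is {0, 2, 3, 4, 5, 6, 8, 9, 10, 11, 12}
Step 19: find(7) -> no change; set of 7 is {7}
Component of 10: {0, 2, 3, 4, 5, 6, 8, 9, 10, 11, 12}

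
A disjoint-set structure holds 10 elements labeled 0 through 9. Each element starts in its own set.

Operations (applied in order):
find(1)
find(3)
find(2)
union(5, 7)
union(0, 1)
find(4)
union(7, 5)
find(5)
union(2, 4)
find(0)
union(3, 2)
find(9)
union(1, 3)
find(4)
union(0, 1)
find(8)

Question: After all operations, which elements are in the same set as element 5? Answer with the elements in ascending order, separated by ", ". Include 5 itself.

Answer: 5, 7

Derivation:
Step 1: find(1) -> no change; set of 1 is {1}
Step 2: find(3) -> no change; set of 3 is {3}
Step 3: find(2) -> no change; set of 2 is {2}
Step 4: union(5, 7) -> merged; set of 5 now {5, 7}
Step 5: union(0, 1) -> merged; set of 0 now {0, 1}
Step 6: find(4) -> no change; set of 4 is {4}
Step 7: union(7, 5) -> already same set; set of 7 now {5, 7}
Step 8: find(5) -> no change; set of 5 is {5, 7}
Step 9: union(2, 4) -> merged; set of 2 now {2, 4}
Step 10: find(0) -> no change; set of 0 is {0, 1}
Step 11: union(3, 2) -> merged; set of 3 now {2, 3, 4}
Step 12: find(9) -> no change; set of 9 is {9}
Step 13: union(1, 3) -> merged; set of 1 now {0, 1, 2, 3, 4}
Step 14: find(4) -> no change; set of 4 is {0, 1, 2, 3, 4}
Step 15: union(0, 1) -> already same set; set of 0 now {0, 1, 2, 3, 4}
Step 16: find(8) -> no change; set of 8 is {8}
Component of 5: {5, 7}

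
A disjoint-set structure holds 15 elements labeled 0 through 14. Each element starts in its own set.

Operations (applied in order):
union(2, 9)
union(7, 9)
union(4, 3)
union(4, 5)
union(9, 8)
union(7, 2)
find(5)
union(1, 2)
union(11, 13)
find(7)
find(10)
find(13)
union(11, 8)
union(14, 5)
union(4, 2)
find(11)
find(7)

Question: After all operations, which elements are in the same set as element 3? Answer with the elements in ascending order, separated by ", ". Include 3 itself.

Answer: 1, 2, 3, 4, 5, 7, 8, 9, 11, 13, 14

Derivation:
Step 1: union(2, 9) -> merged; set of 2 now {2, 9}
Step 2: union(7, 9) -> merged; set of 7 now {2, 7, 9}
Step 3: union(4, 3) -> merged; set of 4 now {3, 4}
Step 4: union(4, 5) -> merged; set of 4 now {3, 4, 5}
Step 5: union(9, 8) -> merged; set of 9 now {2, 7, 8, 9}
Step 6: union(7, 2) -> already same set; set of 7 now {2, 7, 8, 9}
Step 7: find(5) -> no change; set of 5 is {3, 4, 5}
Step 8: union(1, 2) -> merged; set of 1 now {1, 2, 7, 8, 9}
Step 9: union(11, 13) -> merged; set of 11 now {11, 13}
Step 10: find(7) -> no change; set of 7 is {1, 2, 7, 8, 9}
Step 11: find(10) -> no change; set of 10 is {10}
Step 12: find(13) -> no change; set of 13 is {11, 13}
Step 13: union(11, 8) -> merged; set of 11 now {1, 2, 7, 8, 9, 11, 13}
Step 14: union(14, 5) -> merged; set of 14 now {3, 4, 5, 14}
Step 15: union(4, 2) -> merged; set of 4 now {1, 2, 3, 4, 5, 7, 8, 9, 11, 13, 14}
Step 16: find(11) -> no change; set of 11 is {1, 2, 3, 4, 5, 7, 8, 9, 11, 13, 14}
Step 17: find(7) -> no change; set of 7 is {1, 2, 3, 4, 5, 7, 8, 9, 11, 13, 14}
Component of 3: {1, 2, 3, 4, 5, 7, 8, 9, 11, 13, 14}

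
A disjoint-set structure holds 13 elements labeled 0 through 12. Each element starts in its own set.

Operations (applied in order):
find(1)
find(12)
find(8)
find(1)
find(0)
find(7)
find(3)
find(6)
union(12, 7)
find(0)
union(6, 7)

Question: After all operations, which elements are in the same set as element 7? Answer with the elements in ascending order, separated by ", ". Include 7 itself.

Answer: 6, 7, 12

Derivation:
Step 1: find(1) -> no change; set of 1 is {1}
Step 2: find(12) -> no change; set of 12 is {12}
Step 3: find(8) -> no change; set of 8 is {8}
Step 4: find(1) -> no change; set of 1 is {1}
Step 5: find(0) -> no change; set of 0 is {0}
Step 6: find(7) -> no change; set of 7 is {7}
Step 7: find(3) -> no change; set of 3 is {3}
Step 8: find(6) -> no change; set of 6 is {6}
Step 9: union(12, 7) -> merged; set of 12 now {7, 12}
Step 10: find(0) -> no change; set of 0 is {0}
Step 11: union(6, 7) -> merged; set of 6 now {6, 7, 12}
Component of 7: {6, 7, 12}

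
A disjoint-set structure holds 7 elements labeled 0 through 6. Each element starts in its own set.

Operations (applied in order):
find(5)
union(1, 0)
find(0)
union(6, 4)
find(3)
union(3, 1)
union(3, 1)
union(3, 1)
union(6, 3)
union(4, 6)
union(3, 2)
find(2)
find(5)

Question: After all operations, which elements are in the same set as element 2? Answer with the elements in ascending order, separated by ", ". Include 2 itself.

Step 1: find(5) -> no change; set of 5 is {5}
Step 2: union(1, 0) -> merged; set of 1 now {0, 1}
Step 3: find(0) -> no change; set of 0 is {0, 1}
Step 4: union(6, 4) -> merged; set of 6 now {4, 6}
Step 5: find(3) -> no change; set of 3 is {3}
Step 6: union(3, 1) -> merged; set of 3 now {0, 1, 3}
Step 7: union(3, 1) -> already same set; set of 3 now {0, 1, 3}
Step 8: union(3, 1) -> already same set; set of 3 now {0, 1, 3}
Step 9: union(6, 3) -> merged; set of 6 now {0, 1, 3, 4, 6}
Step 10: union(4, 6) -> already same set; set of 4 now {0, 1, 3, 4, 6}
Step 11: union(3, 2) -> merged; set of 3 now {0, 1, 2, 3, 4, 6}
Step 12: find(2) -> no change; set of 2 is {0, 1, 2, 3, 4, 6}
Step 13: find(5) -> no change; set of 5 is {5}
Component of 2: {0, 1, 2, 3, 4, 6}

Answer: 0, 1, 2, 3, 4, 6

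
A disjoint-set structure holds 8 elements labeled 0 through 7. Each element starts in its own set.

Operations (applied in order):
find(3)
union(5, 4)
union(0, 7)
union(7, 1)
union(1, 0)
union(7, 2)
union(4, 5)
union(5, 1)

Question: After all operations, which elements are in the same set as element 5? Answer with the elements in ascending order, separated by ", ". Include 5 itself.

Step 1: find(3) -> no change; set of 3 is {3}
Step 2: union(5, 4) -> merged; set of 5 now {4, 5}
Step 3: union(0, 7) -> merged; set of 0 now {0, 7}
Step 4: union(7, 1) -> merged; set of 7 now {0, 1, 7}
Step 5: union(1, 0) -> already same set; set of 1 now {0, 1, 7}
Step 6: union(7, 2) -> merged; set of 7 now {0, 1, 2, 7}
Step 7: union(4, 5) -> already same set; set of 4 now {4, 5}
Step 8: union(5, 1) -> merged; set of 5 now {0, 1, 2, 4, 5, 7}
Component of 5: {0, 1, 2, 4, 5, 7}

Answer: 0, 1, 2, 4, 5, 7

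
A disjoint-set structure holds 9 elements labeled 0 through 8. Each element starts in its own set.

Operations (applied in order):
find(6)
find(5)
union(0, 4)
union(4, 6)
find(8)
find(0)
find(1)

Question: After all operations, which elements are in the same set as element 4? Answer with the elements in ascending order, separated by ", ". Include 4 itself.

Answer: 0, 4, 6

Derivation:
Step 1: find(6) -> no change; set of 6 is {6}
Step 2: find(5) -> no change; set of 5 is {5}
Step 3: union(0, 4) -> merged; set of 0 now {0, 4}
Step 4: union(4, 6) -> merged; set of 4 now {0, 4, 6}
Step 5: find(8) -> no change; set of 8 is {8}
Step 6: find(0) -> no change; set of 0 is {0, 4, 6}
Step 7: find(1) -> no change; set of 1 is {1}
Component of 4: {0, 4, 6}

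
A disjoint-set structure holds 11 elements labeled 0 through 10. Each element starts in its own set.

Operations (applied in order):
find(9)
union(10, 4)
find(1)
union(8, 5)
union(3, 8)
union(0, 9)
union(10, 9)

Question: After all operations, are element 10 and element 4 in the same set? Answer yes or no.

Step 1: find(9) -> no change; set of 9 is {9}
Step 2: union(10, 4) -> merged; set of 10 now {4, 10}
Step 3: find(1) -> no change; set of 1 is {1}
Step 4: union(8, 5) -> merged; set of 8 now {5, 8}
Step 5: union(3, 8) -> merged; set of 3 now {3, 5, 8}
Step 6: union(0, 9) -> merged; set of 0 now {0, 9}
Step 7: union(10, 9) -> merged; set of 10 now {0, 4, 9, 10}
Set of 10: {0, 4, 9, 10}; 4 is a member.

Answer: yes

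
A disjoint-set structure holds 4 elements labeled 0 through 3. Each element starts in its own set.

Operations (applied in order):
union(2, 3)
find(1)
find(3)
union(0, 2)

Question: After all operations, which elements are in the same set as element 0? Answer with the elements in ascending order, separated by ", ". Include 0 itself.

Answer: 0, 2, 3

Derivation:
Step 1: union(2, 3) -> merged; set of 2 now {2, 3}
Step 2: find(1) -> no change; set of 1 is {1}
Step 3: find(3) -> no change; set of 3 is {2, 3}
Step 4: union(0, 2) -> merged; set of 0 now {0, 2, 3}
Component of 0: {0, 2, 3}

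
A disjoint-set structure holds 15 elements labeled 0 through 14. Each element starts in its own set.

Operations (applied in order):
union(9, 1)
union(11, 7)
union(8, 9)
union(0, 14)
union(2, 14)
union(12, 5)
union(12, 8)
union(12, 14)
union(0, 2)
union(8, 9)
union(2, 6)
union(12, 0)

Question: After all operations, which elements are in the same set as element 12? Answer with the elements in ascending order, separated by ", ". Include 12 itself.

Step 1: union(9, 1) -> merged; set of 9 now {1, 9}
Step 2: union(11, 7) -> merged; set of 11 now {7, 11}
Step 3: union(8, 9) -> merged; set of 8 now {1, 8, 9}
Step 4: union(0, 14) -> merged; set of 0 now {0, 14}
Step 5: union(2, 14) -> merged; set of 2 now {0, 2, 14}
Step 6: union(12, 5) -> merged; set of 12 now {5, 12}
Step 7: union(12, 8) -> merged; set of 12 now {1, 5, 8, 9, 12}
Step 8: union(12, 14) -> merged; set of 12 now {0, 1, 2, 5, 8, 9, 12, 14}
Step 9: union(0, 2) -> already same set; set of 0 now {0, 1, 2, 5, 8, 9, 12, 14}
Step 10: union(8, 9) -> already same set; set of 8 now {0, 1, 2, 5, 8, 9, 12, 14}
Step 11: union(2, 6) -> merged; set of 2 now {0, 1, 2, 5, 6, 8, 9, 12, 14}
Step 12: union(12, 0) -> already same set; set of 12 now {0, 1, 2, 5, 6, 8, 9, 12, 14}
Component of 12: {0, 1, 2, 5, 6, 8, 9, 12, 14}

Answer: 0, 1, 2, 5, 6, 8, 9, 12, 14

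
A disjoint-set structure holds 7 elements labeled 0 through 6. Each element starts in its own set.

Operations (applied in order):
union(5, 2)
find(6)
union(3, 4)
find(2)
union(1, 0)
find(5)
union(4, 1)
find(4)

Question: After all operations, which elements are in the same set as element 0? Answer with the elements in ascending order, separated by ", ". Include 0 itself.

Step 1: union(5, 2) -> merged; set of 5 now {2, 5}
Step 2: find(6) -> no change; set of 6 is {6}
Step 3: union(3, 4) -> merged; set of 3 now {3, 4}
Step 4: find(2) -> no change; set of 2 is {2, 5}
Step 5: union(1, 0) -> merged; set of 1 now {0, 1}
Step 6: find(5) -> no change; set of 5 is {2, 5}
Step 7: union(4, 1) -> merged; set of 4 now {0, 1, 3, 4}
Step 8: find(4) -> no change; set of 4 is {0, 1, 3, 4}
Component of 0: {0, 1, 3, 4}

Answer: 0, 1, 3, 4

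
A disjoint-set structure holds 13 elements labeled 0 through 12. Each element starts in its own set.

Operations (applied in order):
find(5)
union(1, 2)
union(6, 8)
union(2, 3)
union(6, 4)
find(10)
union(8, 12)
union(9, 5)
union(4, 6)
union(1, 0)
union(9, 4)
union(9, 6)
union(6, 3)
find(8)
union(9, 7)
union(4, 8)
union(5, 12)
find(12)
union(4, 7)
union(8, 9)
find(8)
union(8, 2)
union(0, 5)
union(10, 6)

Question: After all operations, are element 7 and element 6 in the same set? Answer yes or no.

Answer: yes

Derivation:
Step 1: find(5) -> no change; set of 5 is {5}
Step 2: union(1, 2) -> merged; set of 1 now {1, 2}
Step 3: union(6, 8) -> merged; set of 6 now {6, 8}
Step 4: union(2, 3) -> merged; set of 2 now {1, 2, 3}
Step 5: union(6, 4) -> merged; set of 6 now {4, 6, 8}
Step 6: find(10) -> no change; set of 10 is {10}
Step 7: union(8, 12) -> merged; set of 8 now {4, 6, 8, 12}
Step 8: union(9, 5) -> merged; set of 9 now {5, 9}
Step 9: union(4, 6) -> already same set; set of 4 now {4, 6, 8, 12}
Step 10: union(1, 0) -> merged; set of 1 now {0, 1, 2, 3}
Step 11: union(9, 4) -> merged; set of 9 now {4, 5, 6, 8, 9, 12}
Step 12: union(9, 6) -> already same set; set of 9 now {4, 5, 6, 8, 9, 12}
Step 13: union(6, 3) -> merged; set of 6 now {0, 1, 2, 3, 4, 5, 6, 8, 9, 12}
Step 14: find(8) -> no change; set of 8 is {0, 1, 2, 3, 4, 5, 6, 8, 9, 12}
Step 15: union(9, 7) -> merged; set of 9 now {0, 1, 2, 3, 4, 5, 6, 7, 8, 9, 12}
Step 16: union(4, 8) -> already same set; set of 4 now {0, 1, 2, 3, 4, 5, 6, 7, 8, 9, 12}
Step 17: union(5, 12) -> already same set; set of 5 now {0, 1, 2, 3, 4, 5, 6, 7, 8, 9, 12}
Step 18: find(12) -> no change; set of 12 is {0, 1, 2, 3, 4, 5, 6, 7, 8, 9, 12}
Step 19: union(4, 7) -> already same set; set of 4 now {0, 1, 2, 3, 4, 5, 6, 7, 8, 9, 12}
Step 20: union(8, 9) -> already same set; set of 8 now {0, 1, 2, 3, 4, 5, 6, 7, 8, 9, 12}
Step 21: find(8) -> no change; set of 8 is {0, 1, 2, 3, 4, 5, 6, 7, 8, 9, 12}
Step 22: union(8, 2) -> already same set; set of 8 now {0, 1, 2, 3, 4, 5, 6, 7, 8, 9, 12}
Step 23: union(0, 5) -> already same set; set of 0 now {0, 1, 2, 3, 4, 5, 6, 7, 8, 9, 12}
Step 24: union(10, 6) -> merged; set of 10 now {0, 1, 2, 3, 4, 5, 6, 7, 8, 9, 10, 12}
Set of 7: {0, 1, 2, 3, 4, 5, 6, 7, 8, 9, 10, 12}; 6 is a member.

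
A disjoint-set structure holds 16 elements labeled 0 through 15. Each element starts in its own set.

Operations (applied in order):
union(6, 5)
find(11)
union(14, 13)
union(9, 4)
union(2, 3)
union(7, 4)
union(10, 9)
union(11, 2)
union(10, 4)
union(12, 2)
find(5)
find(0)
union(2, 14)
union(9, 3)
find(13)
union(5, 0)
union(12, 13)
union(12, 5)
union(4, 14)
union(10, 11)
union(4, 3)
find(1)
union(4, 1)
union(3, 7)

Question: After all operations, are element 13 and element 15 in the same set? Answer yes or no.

Step 1: union(6, 5) -> merged; set of 6 now {5, 6}
Step 2: find(11) -> no change; set of 11 is {11}
Step 3: union(14, 13) -> merged; set of 14 now {13, 14}
Step 4: union(9, 4) -> merged; set of 9 now {4, 9}
Step 5: union(2, 3) -> merged; set of 2 now {2, 3}
Step 6: union(7, 4) -> merged; set of 7 now {4, 7, 9}
Step 7: union(10, 9) -> merged; set of 10 now {4, 7, 9, 10}
Step 8: union(11, 2) -> merged; set of 11 now {2, 3, 11}
Step 9: union(10, 4) -> already same set; set of 10 now {4, 7, 9, 10}
Step 10: union(12, 2) -> merged; set of 12 now {2, 3, 11, 12}
Step 11: find(5) -> no change; set of 5 is {5, 6}
Step 12: find(0) -> no change; set of 0 is {0}
Step 13: union(2, 14) -> merged; set of 2 now {2, 3, 11, 12, 13, 14}
Step 14: union(9, 3) -> merged; set of 9 now {2, 3, 4, 7, 9, 10, 11, 12, 13, 14}
Step 15: find(13) -> no change; set of 13 is {2, 3, 4, 7, 9, 10, 11, 12, 13, 14}
Step 16: union(5, 0) -> merged; set of 5 now {0, 5, 6}
Step 17: union(12, 13) -> already same set; set of 12 now {2, 3, 4, 7, 9, 10, 11, 12, 13, 14}
Step 18: union(12, 5) -> merged; set of 12 now {0, 2, 3, 4, 5, 6, 7, 9, 10, 11, 12, 13, 14}
Step 19: union(4, 14) -> already same set; set of 4 now {0, 2, 3, 4, 5, 6, 7, 9, 10, 11, 12, 13, 14}
Step 20: union(10, 11) -> already same set; set of 10 now {0, 2, 3, 4, 5, 6, 7, 9, 10, 11, 12, 13, 14}
Step 21: union(4, 3) -> already same set; set of 4 now {0, 2, 3, 4, 5, 6, 7, 9, 10, 11, 12, 13, 14}
Step 22: find(1) -> no change; set of 1 is {1}
Step 23: union(4, 1) -> merged; set of 4 now {0, 1, 2, 3, 4, 5, 6, 7, 9, 10, 11, 12, 13, 14}
Step 24: union(3, 7) -> already same set; set of 3 now {0, 1, 2, 3, 4, 5, 6, 7, 9, 10, 11, 12, 13, 14}
Set of 13: {0, 1, 2, 3, 4, 5, 6, 7, 9, 10, 11, 12, 13, 14}; 15 is not a member.

Answer: no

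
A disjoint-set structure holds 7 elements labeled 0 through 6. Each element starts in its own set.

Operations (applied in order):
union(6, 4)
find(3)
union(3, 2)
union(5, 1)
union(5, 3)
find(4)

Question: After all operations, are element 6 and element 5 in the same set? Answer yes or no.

Step 1: union(6, 4) -> merged; set of 6 now {4, 6}
Step 2: find(3) -> no change; set of 3 is {3}
Step 3: union(3, 2) -> merged; set of 3 now {2, 3}
Step 4: union(5, 1) -> merged; set of 5 now {1, 5}
Step 5: union(5, 3) -> merged; set of 5 now {1, 2, 3, 5}
Step 6: find(4) -> no change; set of 4 is {4, 6}
Set of 6: {4, 6}; 5 is not a member.

Answer: no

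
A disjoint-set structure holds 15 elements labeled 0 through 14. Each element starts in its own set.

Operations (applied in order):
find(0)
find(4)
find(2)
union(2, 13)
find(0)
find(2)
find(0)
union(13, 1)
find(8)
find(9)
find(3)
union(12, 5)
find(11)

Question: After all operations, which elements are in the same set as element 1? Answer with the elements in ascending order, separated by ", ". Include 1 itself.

Answer: 1, 2, 13

Derivation:
Step 1: find(0) -> no change; set of 0 is {0}
Step 2: find(4) -> no change; set of 4 is {4}
Step 3: find(2) -> no change; set of 2 is {2}
Step 4: union(2, 13) -> merged; set of 2 now {2, 13}
Step 5: find(0) -> no change; set of 0 is {0}
Step 6: find(2) -> no change; set of 2 is {2, 13}
Step 7: find(0) -> no change; set of 0 is {0}
Step 8: union(13, 1) -> merged; set of 13 now {1, 2, 13}
Step 9: find(8) -> no change; set of 8 is {8}
Step 10: find(9) -> no change; set of 9 is {9}
Step 11: find(3) -> no change; set of 3 is {3}
Step 12: union(12, 5) -> merged; set of 12 now {5, 12}
Step 13: find(11) -> no change; set of 11 is {11}
Component of 1: {1, 2, 13}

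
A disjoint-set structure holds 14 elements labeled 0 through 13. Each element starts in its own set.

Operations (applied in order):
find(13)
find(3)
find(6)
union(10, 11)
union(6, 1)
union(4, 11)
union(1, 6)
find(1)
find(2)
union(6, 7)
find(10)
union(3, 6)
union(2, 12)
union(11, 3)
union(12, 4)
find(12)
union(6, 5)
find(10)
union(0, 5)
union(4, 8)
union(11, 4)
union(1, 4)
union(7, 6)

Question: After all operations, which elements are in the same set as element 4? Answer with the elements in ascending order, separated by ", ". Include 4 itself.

Step 1: find(13) -> no change; set of 13 is {13}
Step 2: find(3) -> no change; set of 3 is {3}
Step 3: find(6) -> no change; set of 6 is {6}
Step 4: union(10, 11) -> merged; set of 10 now {10, 11}
Step 5: union(6, 1) -> merged; set of 6 now {1, 6}
Step 6: union(4, 11) -> merged; set of 4 now {4, 10, 11}
Step 7: union(1, 6) -> already same set; set of 1 now {1, 6}
Step 8: find(1) -> no change; set of 1 is {1, 6}
Step 9: find(2) -> no change; set of 2 is {2}
Step 10: union(6, 7) -> merged; set of 6 now {1, 6, 7}
Step 11: find(10) -> no change; set of 10 is {4, 10, 11}
Step 12: union(3, 6) -> merged; set of 3 now {1, 3, 6, 7}
Step 13: union(2, 12) -> merged; set of 2 now {2, 12}
Step 14: union(11, 3) -> merged; set of 11 now {1, 3, 4, 6, 7, 10, 11}
Step 15: union(12, 4) -> merged; set of 12 now {1, 2, 3, 4, 6, 7, 10, 11, 12}
Step 16: find(12) -> no change; set of 12 is {1, 2, 3, 4, 6, 7, 10, 11, 12}
Step 17: union(6, 5) -> merged; set of 6 now {1, 2, 3, 4, 5, 6, 7, 10, 11, 12}
Step 18: find(10) -> no change; set of 10 is {1, 2, 3, 4, 5, 6, 7, 10, 11, 12}
Step 19: union(0, 5) -> merged; set of 0 now {0, 1, 2, 3, 4, 5, 6, 7, 10, 11, 12}
Step 20: union(4, 8) -> merged; set of 4 now {0, 1, 2, 3, 4, 5, 6, 7, 8, 10, 11, 12}
Step 21: union(11, 4) -> already same set; set of 11 now {0, 1, 2, 3, 4, 5, 6, 7, 8, 10, 11, 12}
Step 22: union(1, 4) -> already same set; set of 1 now {0, 1, 2, 3, 4, 5, 6, 7, 8, 10, 11, 12}
Step 23: union(7, 6) -> already same set; set of 7 now {0, 1, 2, 3, 4, 5, 6, 7, 8, 10, 11, 12}
Component of 4: {0, 1, 2, 3, 4, 5, 6, 7, 8, 10, 11, 12}

Answer: 0, 1, 2, 3, 4, 5, 6, 7, 8, 10, 11, 12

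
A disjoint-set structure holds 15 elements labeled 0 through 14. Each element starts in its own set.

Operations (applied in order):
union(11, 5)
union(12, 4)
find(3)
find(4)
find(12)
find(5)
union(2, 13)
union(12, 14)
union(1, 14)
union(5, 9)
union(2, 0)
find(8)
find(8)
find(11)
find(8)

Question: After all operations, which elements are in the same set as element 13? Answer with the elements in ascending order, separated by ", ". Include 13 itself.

Answer: 0, 2, 13

Derivation:
Step 1: union(11, 5) -> merged; set of 11 now {5, 11}
Step 2: union(12, 4) -> merged; set of 12 now {4, 12}
Step 3: find(3) -> no change; set of 3 is {3}
Step 4: find(4) -> no change; set of 4 is {4, 12}
Step 5: find(12) -> no change; set of 12 is {4, 12}
Step 6: find(5) -> no change; set of 5 is {5, 11}
Step 7: union(2, 13) -> merged; set of 2 now {2, 13}
Step 8: union(12, 14) -> merged; set of 12 now {4, 12, 14}
Step 9: union(1, 14) -> merged; set of 1 now {1, 4, 12, 14}
Step 10: union(5, 9) -> merged; set of 5 now {5, 9, 11}
Step 11: union(2, 0) -> merged; set of 2 now {0, 2, 13}
Step 12: find(8) -> no change; set of 8 is {8}
Step 13: find(8) -> no change; set of 8 is {8}
Step 14: find(11) -> no change; set of 11 is {5, 9, 11}
Step 15: find(8) -> no change; set of 8 is {8}
Component of 13: {0, 2, 13}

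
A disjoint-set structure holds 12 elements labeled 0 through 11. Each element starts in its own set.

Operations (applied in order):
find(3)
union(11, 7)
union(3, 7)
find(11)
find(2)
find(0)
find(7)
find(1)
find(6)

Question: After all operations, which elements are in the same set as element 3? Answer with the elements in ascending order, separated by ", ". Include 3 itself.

Step 1: find(3) -> no change; set of 3 is {3}
Step 2: union(11, 7) -> merged; set of 11 now {7, 11}
Step 3: union(3, 7) -> merged; set of 3 now {3, 7, 11}
Step 4: find(11) -> no change; set of 11 is {3, 7, 11}
Step 5: find(2) -> no change; set of 2 is {2}
Step 6: find(0) -> no change; set of 0 is {0}
Step 7: find(7) -> no change; set of 7 is {3, 7, 11}
Step 8: find(1) -> no change; set of 1 is {1}
Step 9: find(6) -> no change; set of 6 is {6}
Component of 3: {3, 7, 11}

Answer: 3, 7, 11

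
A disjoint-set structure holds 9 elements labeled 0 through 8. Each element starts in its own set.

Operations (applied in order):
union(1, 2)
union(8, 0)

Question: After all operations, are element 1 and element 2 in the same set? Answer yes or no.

Step 1: union(1, 2) -> merged; set of 1 now {1, 2}
Step 2: union(8, 0) -> merged; set of 8 now {0, 8}
Set of 1: {1, 2}; 2 is a member.

Answer: yes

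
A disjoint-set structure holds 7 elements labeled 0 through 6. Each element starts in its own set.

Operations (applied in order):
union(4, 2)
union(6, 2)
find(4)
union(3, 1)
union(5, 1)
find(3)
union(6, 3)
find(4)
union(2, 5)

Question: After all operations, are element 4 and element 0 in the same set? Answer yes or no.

Answer: no

Derivation:
Step 1: union(4, 2) -> merged; set of 4 now {2, 4}
Step 2: union(6, 2) -> merged; set of 6 now {2, 4, 6}
Step 3: find(4) -> no change; set of 4 is {2, 4, 6}
Step 4: union(3, 1) -> merged; set of 3 now {1, 3}
Step 5: union(5, 1) -> merged; set of 5 now {1, 3, 5}
Step 6: find(3) -> no change; set of 3 is {1, 3, 5}
Step 7: union(6, 3) -> merged; set of 6 now {1, 2, 3, 4, 5, 6}
Step 8: find(4) -> no change; set of 4 is {1, 2, 3, 4, 5, 6}
Step 9: union(2, 5) -> already same set; set of 2 now {1, 2, 3, 4, 5, 6}
Set of 4: {1, 2, 3, 4, 5, 6}; 0 is not a member.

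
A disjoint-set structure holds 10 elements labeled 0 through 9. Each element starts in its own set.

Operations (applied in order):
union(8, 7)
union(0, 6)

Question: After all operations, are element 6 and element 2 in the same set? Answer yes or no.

Step 1: union(8, 7) -> merged; set of 8 now {7, 8}
Step 2: union(0, 6) -> merged; set of 0 now {0, 6}
Set of 6: {0, 6}; 2 is not a member.

Answer: no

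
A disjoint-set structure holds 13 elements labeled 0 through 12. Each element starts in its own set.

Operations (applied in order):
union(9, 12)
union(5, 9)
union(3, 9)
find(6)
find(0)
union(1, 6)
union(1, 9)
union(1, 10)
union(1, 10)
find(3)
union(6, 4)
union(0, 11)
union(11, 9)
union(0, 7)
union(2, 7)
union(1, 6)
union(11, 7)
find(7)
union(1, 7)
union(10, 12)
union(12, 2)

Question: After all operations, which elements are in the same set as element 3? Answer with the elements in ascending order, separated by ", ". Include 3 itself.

Answer: 0, 1, 2, 3, 4, 5, 6, 7, 9, 10, 11, 12

Derivation:
Step 1: union(9, 12) -> merged; set of 9 now {9, 12}
Step 2: union(5, 9) -> merged; set of 5 now {5, 9, 12}
Step 3: union(3, 9) -> merged; set of 3 now {3, 5, 9, 12}
Step 4: find(6) -> no change; set of 6 is {6}
Step 5: find(0) -> no change; set of 0 is {0}
Step 6: union(1, 6) -> merged; set of 1 now {1, 6}
Step 7: union(1, 9) -> merged; set of 1 now {1, 3, 5, 6, 9, 12}
Step 8: union(1, 10) -> merged; set of 1 now {1, 3, 5, 6, 9, 10, 12}
Step 9: union(1, 10) -> already same set; set of 1 now {1, 3, 5, 6, 9, 10, 12}
Step 10: find(3) -> no change; set of 3 is {1, 3, 5, 6, 9, 10, 12}
Step 11: union(6, 4) -> merged; set of 6 now {1, 3, 4, 5, 6, 9, 10, 12}
Step 12: union(0, 11) -> merged; set of 0 now {0, 11}
Step 13: union(11, 9) -> merged; set of 11 now {0, 1, 3, 4, 5, 6, 9, 10, 11, 12}
Step 14: union(0, 7) -> merged; set of 0 now {0, 1, 3, 4, 5, 6, 7, 9, 10, 11, 12}
Step 15: union(2, 7) -> merged; set of 2 now {0, 1, 2, 3, 4, 5, 6, 7, 9, 10, 11, 12}
Step 16: union(1, 6) -> already same set; set of 1 now {0, 1, 2, 3, 4, 5, 6, 7, 9, 10, 11, 12}
Step 17: union(11, 7) -> already same set; set of 11 now {0, 1, 2, 3, 4, 5, 6, 7, 9, 10, 11, 12}
Step 18: find(7) -> no change; set of 7 is {0, 1, 2, 3, 4, 5, 6, 7, 9, 10, 11, 12}
Step 19: union(1, 7) -> already same set; set of 1 now {0, 1, 2, 3, 4, 5, 6, 7, 9, 10, 11, 12}
Step 20: union(10, 12) -> already same set; set of 10 now {0, 1, 2, 3, 4, 5, 6, 7, 9, 10, 11, 12}
Step 21: union(12, 2) -> already same set; set of 12 now {0, 1, 2, 3, 4, 5, 6, 7, 9, 10, 11, 12}
Component of 3: {0, 1, 2, 3, 4, 5, 6, 7, 9, 10, 11, 12}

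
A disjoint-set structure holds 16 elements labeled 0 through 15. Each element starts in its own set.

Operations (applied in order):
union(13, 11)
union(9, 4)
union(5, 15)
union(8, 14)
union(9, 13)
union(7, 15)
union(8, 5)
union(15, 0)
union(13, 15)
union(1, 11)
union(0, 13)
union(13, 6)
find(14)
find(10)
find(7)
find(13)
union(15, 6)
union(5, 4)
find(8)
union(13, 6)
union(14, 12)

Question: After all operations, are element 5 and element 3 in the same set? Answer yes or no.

Answer: no

Derivation:
Step 1: union(13, 11) -> merged; set of 13 now {11, 13}
Step 2: union(9, 4) -> merged; set of 9 now {4, 9}
Step 3: union(5, 15) -> merged; set of 5 now {5, 15}
Step 4: union(8, 14) -> merged; set of 8 now {8, 14}
Step 5: union(9, 13) -> merged; set of 9 now {4, 9, 11, 13}
Step 6: union(7, 15) -> merged; set of 7 now {5, 7, 15}
Step 7: union(8, 5) -> merged; set of 8 now {5, 7, 8, 14, 15}
Step 8: union(15, 0) -> merged; set of 15 now {0, 5, 7, 8, 14, 15}
Step 9: union(13, 15) -> merged; set of 13 now {0, 4, 5, 7, 8, 9, 11, 13, 14, 15}
Step 10: union(1, 11) -> merged; set of 1 now {0, 1, 4, 5, 7, 8, 9, 11, 13, 14, 15}
Step 11: union(0, 13) -> already same set; set of 0 now {0, 1, 4, 5, 7, 8, 9, 11, 13, 14, 15}
Step 12: union(13, 6) -> merged; set of 13 now {0, 1, 4, 5, 6, 7, 8, 9, 11, 13, 14, 15}
Step 13: find(14) -> no change; set of 14 is {0, 1, 4, 5, 6, 7, 8, 9, 11, 13, 14, 15}
Step 14: find(10) -> no change; set of 10 is {10}
Step 15: find(7) -> no change; set of 7 is {0, 1, 4, 5, 6, 7, 8, 9, 11, 13, 14, 15}
Step 16: find(13) -> no change; set of 13 is {0, 1, 4, 5, 6, 7, 8, 9, 11, 13, 14, 15}
Step 17: union(15, 6) -> already same set; set of 15 now {0, 1, 4, 5, 6, 7, 8, 9, 11, 13, 14, 15}
Step 18: union(5, 4) -> already same set; set of 5 now {0, 1, 4, 5, 6, 7, 8, 9, 11, 13, 14, 15}
Step 19: find(8) -> no change; set of 8 is {0, 1, 4, 5, 6, 7, 8, 9, 11, 13, 14, 15}
Step 20: union(13, 6) -> already same set; set of 13 now {0, 1, 4, 5, 6, 7, 8, 9, 11, 13, 14, 15}
Step 21: union(14, 12) -> merged; set of 14 now {0, 1, 4, 5, 6, 7, 8, 9, 11, 12, 13, 14, 15}
Set of 5: {0, 1, 4, 5, 6, 7, 8, 9, 11, 12, 13, 14, 15}; 3 is not a member.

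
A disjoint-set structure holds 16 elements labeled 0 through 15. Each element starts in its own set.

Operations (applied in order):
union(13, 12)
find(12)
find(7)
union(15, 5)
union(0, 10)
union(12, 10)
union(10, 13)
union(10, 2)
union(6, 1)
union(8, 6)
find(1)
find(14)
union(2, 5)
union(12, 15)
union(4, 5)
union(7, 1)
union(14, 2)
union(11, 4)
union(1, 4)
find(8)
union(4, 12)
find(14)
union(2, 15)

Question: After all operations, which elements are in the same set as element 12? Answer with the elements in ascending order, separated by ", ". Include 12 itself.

Answer: 0, 1, 2, 4, 5, 6, 7, 8, 10, 11, 12, 13, 14, 15

Derivation:
Step 1: union(13, 12) -> merged; set of 13 now {12, 13}
Step 2: find(12) -> no change; set of 12 is {12, 13}
Step 3: find(7) -> no change; set of 7 is {7}
Step 4: union(15, 5) -> merged; set of 15 now {5, 15}
Step 5: union(0, 10) -> merged; set of 0 now {0, 10}
Step 6: union(12, 10) -> merged; set of 12 now {0, 10, 12, 13}
Step 7: union(10, 13) -> already same set; set of 10 now {0, 10, 12, 13}
Step 8: union(10, 2) -> merged; set of 10 now {0, 2, 10, 12, 13}
Step 9: union(6, 1) -> merged; set of 6 now {1, 6}
Step 10: union(8, 6) -> merged; set of 8 now {1, 6, 8}
Step 11: find(1) -> no change; set of 1 is {1, 6, 8}
Step 12: find(14) -> no change; set of 14 is {14}
Step 13: union(2, 5) -> merged; set of 2 now {0, 2, 5, 10, 12, 13, 15}
Step 14: union(12, 15) -> already same set; set of 12 now {0, 2, 5, 10, 12, 13, 15}
Step 15: union(4, 5) -> merged; set of 4 now {0, 2, 4, 5, 10, 12, 13, 15}
Step 16: union(7, 1) -> merged; set of 7 now {1, 6, 7, 8}
Step 17: union(14, 2) -> merged; set of 14 now {0, 2, 4, 5, 10, 12, 13, 14, 15}
Step 18: union(11, 4) -> merged; set of 11 now {0, 2, 4, 5, 10, 11, 12, 13, 14, 15}
Step 19: union(1, 4) -> merged; set of 1 now {0, 1, 2, 4, 5, 6, 7, 8, 10, 11, 12, 13, 14, 15}
Step 20: find(8) -> no change; set of 8 is {0, 1, 2, 4, 5, 6, 7, 8, 10, 11, 12, 13, 14, 15}
Step 21: union(4, 12) -> already same set; set of 4 now {0, 1, 2, 4, 5, 6, 7, 8, 10, 11, 12, 13, 14, 15}
Step 22: find(14) -> no change; set of 14 is {0, 1, 2, 4, 5, 6, 7, 8, 10, 11, 12, 13, 14, 15}
Step 23: union(2, 15) -> already same set; set of 2 now {0, 1, 2, 4, 5, 6, 7, 8, 10, 11, 12, 13, 14, 15}
Component of 12: {0, 1, 2, 4, 5, 6, 7, 8, 10, 11, 12, 13, 14, 15}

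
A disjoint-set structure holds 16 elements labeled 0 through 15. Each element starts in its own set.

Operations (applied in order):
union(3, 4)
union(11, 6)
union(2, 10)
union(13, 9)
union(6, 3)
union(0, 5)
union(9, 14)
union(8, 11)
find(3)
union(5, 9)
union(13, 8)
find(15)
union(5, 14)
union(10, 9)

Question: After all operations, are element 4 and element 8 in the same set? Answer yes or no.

Step 1: union(3, 4) -> merged; set of 3 now {3, 4}
Step 2: union(11, 6) -> merged; set of 11 now {6, 11}
Step 3: union(2, 10) -> merged; set of 2 now {2, 10}
Step 4: union(13, 9) -> merged; set of 13 now {9, 13}
Step 5: union(6, 3) -> merged; set of 6 now {3, 4, 6, 11}
Step 6: union(0, 5) -> merged; set of 0 now {0, 5}
Step 7: union(9, 14) -> merged; set of 9 now {9, 13, 14}
Step 8: union(8, 11) -> merged; set of 8 now {3, 4, 6, 8, 11}
Step 9: find(3) -> no change; set of 3 is {3, 4, 6, 8, 11}
Step 10: union(5, 9) -> merged; set of 5 now {0, 5, 9, 13, 14}
Step 11: union(13, 8) -> merged; set of 13 now {0, 3, 4, 5, 6, 8, 9, 11, 13, 14}
Step 12: find(15) -> no change; set of 15 is {15}
Step 13: union(5, 14) -> already same set; set of 5 now {0, 3, 4, 5, 6, 8, 9, 11, 13, 14}
Step 14: union(10, 9) -> merged; set of 10 now {0, 2, 3, 4, 5, 6, 8, 9, 10, 11, 13, 14}
Set of 4: {0, 2, 3, 4, 5, 6, 8, 9, 10, 11, 13, 14}; 8 is a member.

Answer: yes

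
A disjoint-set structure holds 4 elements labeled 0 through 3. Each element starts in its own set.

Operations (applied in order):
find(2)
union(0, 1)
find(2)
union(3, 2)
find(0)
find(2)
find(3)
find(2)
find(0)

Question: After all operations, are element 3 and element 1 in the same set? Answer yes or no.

Answer: no

Derivation:
Step 1: find(2) -> no change; set of 2 is {2}
Step 2: union(0, 1) -> merged; set of 0 now {0, 1}
Step 3: find(2) -> no change; set of 2 is {2}
Step 4: union(3, 2) -> merged; set of 3 now {2, 3}
Step 5: find(0) -> no change; set of 0 is {0, 1}
Step 6: find(2) -> no change; set of 2 is {2, 3}
Step 7: find(3) -> no change; set of 3 is {2, 3}
Step 8: find(2) -> no change; set of 2 is {2, 3}
Step 9: find(0) -> no change; set of 0 is {0, 1}
Set of 3: {2, 3}; 1 is not a member.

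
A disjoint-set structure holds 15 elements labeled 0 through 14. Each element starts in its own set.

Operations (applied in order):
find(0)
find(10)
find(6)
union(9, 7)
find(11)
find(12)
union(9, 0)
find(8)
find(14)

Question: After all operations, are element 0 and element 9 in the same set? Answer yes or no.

Answer: yes

Derivation:
Step 1: find(0) -> no change; set of 0 is {0}
Step 2: find(10) -> no change; set of 10 is {10}
Step 3: find(6) -> no change; set of 6 is {6}
Step 4: union(9, 7) -> merged; set of 9 now {7, 9}
Step 5: find(11) -> no change; set of 11 is {11}
Step 6: find(12) -> no change; set of 12 is {12}
Step 7: union(9, 0) -> merged; set of 9 now {0, 7, 9}
Step 8: find(8) -> no change; set of 8 is {8}
Step 9: find(14) -> no change; set of 14 is {14}
Set of 0: {0, 7, 9}; 9 is a member.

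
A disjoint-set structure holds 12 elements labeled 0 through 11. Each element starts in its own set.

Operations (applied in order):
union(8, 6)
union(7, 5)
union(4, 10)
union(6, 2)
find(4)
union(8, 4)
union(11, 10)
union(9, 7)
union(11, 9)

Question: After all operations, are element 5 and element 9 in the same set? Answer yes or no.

Answer: yes

Derivation:
Step 1: union(8, 6) -> merged; set of 8 now {6, 8}
Step 2: union(7, 5) -> merged; set of 7 now {5, 7}
Step 3: union(4, 10) -> merged; set of 4 now {4, 10}
Step 4: union(6, 2) -> merged; set of 6 now {2, 6, 8}
Step 5: find(4) -> no change; set of 4 is {4, 10}
Step 6: union(8, 4) -> merged; set of 8 now {2, 4, 6, 8, 10}
Step 7: union(11, 10) -> merged; set of 11 now {2, 4, 6, 8, 10, 11}
Step 8: union(9, 7) -> merged; set of 9 now {5, 7, 9}
Step 9: union(11, 9) -> merged; set of 11 now {2, 4, 5, 6, 7, 8, 9, 10, 11}
Set of 5: {2, 4, 5, 6, 7, 8, 9, 10, 11}; 9 is a member.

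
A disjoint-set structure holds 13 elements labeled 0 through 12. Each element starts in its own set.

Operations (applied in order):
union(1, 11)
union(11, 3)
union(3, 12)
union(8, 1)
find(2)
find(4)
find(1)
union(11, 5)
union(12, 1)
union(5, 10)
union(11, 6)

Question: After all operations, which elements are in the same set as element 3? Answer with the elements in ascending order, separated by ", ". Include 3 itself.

Answer: 1, 3, 5, 6, 8, 10, 11, 12

Derivation:
Step 1: union(1, 11) -> merged; set of 1 now {1, 11}
Step 2: union(11, 3) -> merged; set of 11 now {1, 3, 11}
Step 3: union(3, 12) -> merged; set of 3 now {1, 3, 11, 12}
Step 4: union(8, 1) -> merged; set of 8 now {1, 3, 8, 11, 12}
Step 5: find(2) -> no change; set of 2 is {2}
Step 6: find(4) -> no change; set of 4 is {4}
Step 7: find(1) -> no change; set of 1 is {1, 3, 8, 11, 12}
Step 8: union(11, 5) -> merged; set of 11 now {1, 3, 5, 8, 11, 12}
Step 9: union(12, 1) -> already same set; set of 12 now {1, 3, 5, 8, 11, 12}
Step 10: union(5, 10) -> merged; set of 5 now {1, 3, 5, 8, 10, 11, 12}
Step 11: union(11, 6) -> merged; set of 11 now {1, 3, 5, 6, 8, 10, 11, 12}
Component of 3: {1, 3, 5, 6, 8, 10, 11, 12}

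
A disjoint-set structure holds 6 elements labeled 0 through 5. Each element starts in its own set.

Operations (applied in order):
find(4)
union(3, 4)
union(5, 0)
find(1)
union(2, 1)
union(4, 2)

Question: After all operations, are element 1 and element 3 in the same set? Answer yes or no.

Answer: yes

Derivation:
Step 1: find(4) -> no change; set of 4 is {4}
Step 2: union(3, 4) -> merged; set of 3 now {3, 4}
Step 3: union(5, 0) -> merged; set of 5 now {0, 5}
Step 4: find(1) -> no change; set of 1 is {1}
Step 5: union(2, 1) -> merged; set of 2 now {1, 2}
Step 6: union(4, 2) -> merged; set of 4 now {1, 2, 3, 4}
Set of 1: {1, 2, 3, 4}; 3 is a member.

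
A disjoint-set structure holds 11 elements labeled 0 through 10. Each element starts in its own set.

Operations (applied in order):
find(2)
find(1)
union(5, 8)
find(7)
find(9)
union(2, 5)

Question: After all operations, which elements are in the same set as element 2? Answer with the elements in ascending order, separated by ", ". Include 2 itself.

Step 1: find(2) -> no change; set of 2 is {2}
Step 2: find(1) -> no change; set of 1 is {1}
Step 3: union(5, 8) -> merged; set of 5 now {5, 8}
Step 4: find(7) -> no change; set of 7 is {7}
Step 5: find(9) -> no change; set of 9 is {9}
Step 6: union(2, 5) -> merged; set of 2 now {2, 5, 8}
Component of 2: {2, 5, 8}

Answer: 2, 5, 8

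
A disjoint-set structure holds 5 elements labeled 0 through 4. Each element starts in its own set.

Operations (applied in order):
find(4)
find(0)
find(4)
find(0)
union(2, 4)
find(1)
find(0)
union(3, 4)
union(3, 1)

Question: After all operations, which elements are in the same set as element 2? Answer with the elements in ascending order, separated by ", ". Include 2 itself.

Step 1: find(4) -> no change; set of 4 is {4}
Step 2: find(0) -> no change; set of 0 is {0}
Step 3: find(4) -> no change; set of 4 is {4}
Step 4: find(0) -> no change; set of 0 is {0}
Step 5: union(2, 4) -> merged; set of 2 now {2, 4}
Step 6: find(1) -> no change; set of 1 is {1}
Step 7: find(0) -> no change; set of 0 is {0}
Step 8: union(3, 4) -> merged; set of 3 now {2, 3, 4}
Step 9: union(3, 1) -> merged; set of 3 now {1, 2, 3, 4}
Component of 2: {1, 2, 3, 4}

Answer: 1, 2, 3, 4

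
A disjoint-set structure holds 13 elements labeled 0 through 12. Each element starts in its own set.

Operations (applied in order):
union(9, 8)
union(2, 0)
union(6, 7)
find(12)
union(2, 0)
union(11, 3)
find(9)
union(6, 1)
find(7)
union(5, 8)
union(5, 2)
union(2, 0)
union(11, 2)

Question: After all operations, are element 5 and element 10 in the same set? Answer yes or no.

Answer: no

Derivation:
Step 1: union(9, 8) -> merged; set of 9 now {8, 9}
Step 2: union(2, 0) -> merged; set of 2 now {0, 2}
Step 3: union(6, 7) -> merged; set of 6 now {6, 7}
Step 4: find(12) -> no change; set of 12 is {12}
Step 5: union(2, 0) -> already same set; set of 2 now {0, 2}
Step 6: union(11, 3) -> merged; set of 11 now {3, 11}
Step 7: find(9) -> no change; set of 9 is {8, 9}
Step 8: union(6, 1) -> merged; set of 6 now {1, 6, 7}
Step 9: find(7) -> no change; set of 7 is {1, 6, 7}
Step 10: union(5, 8) -> merged; set of 5 now {5, 8, 9}
Step 11: union(5, 2) -> merged; set of 5 now {0, 2, 5, 8, 9}
Step 12: union(2, 0) -> already same set; set of 2 now {0, 2, 5, 8, 9}
Step 13: union(11, 2) -> merged; set of 11 now {0, 2, 3, 5, 8, 9, 11}
Set of 5: {0, 2, 3, 5, 8, 9, 11}; 10 is not a member.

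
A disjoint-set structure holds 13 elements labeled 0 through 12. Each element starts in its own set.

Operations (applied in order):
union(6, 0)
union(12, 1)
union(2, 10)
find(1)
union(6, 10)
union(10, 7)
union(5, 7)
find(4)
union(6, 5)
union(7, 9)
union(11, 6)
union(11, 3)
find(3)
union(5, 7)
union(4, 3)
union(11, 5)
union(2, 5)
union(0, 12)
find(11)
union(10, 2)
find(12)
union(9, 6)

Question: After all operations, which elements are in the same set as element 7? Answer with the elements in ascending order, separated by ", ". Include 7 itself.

Step 1: union(6, 0) -> merged; set of 6 now {0, 6}
Step 2: union(12, 1) -> merged; set of 12 now {1, 12}
Step 3: union(2, 10) -> merged; set of 2 now {2, 10}
Step 4: find(1) -> no change; set of 1 is {1, 12}
Step 5: union(6, 10) -> merged; set of 6 now {0, 2, 6, 10}
Step 6: union(10, 7) -> merged; set of 10 now {0, 2, 6, 7, 10}
Step 7: union(5, 7) -> merged; set of 5 now {0, 2, 5, 6, 7, 10}
Step 8: find(4) -> no change; set of 4 is {4}
Step 9: union(6, 5) -> already same set; set of 6 now {0, 2, 5, 6, 7, 10}
Step 10: union(7, 9) -> merged; set of 7 now {0, 2, 5, 6, 7, 9, 10}
Step 11: union(11, 6) -> merged; set of 11 now {0, 2, 5, 6, 7, 9, 10, 11}
Step 12: union(11, 3) -> merged; set of 11 now {0, 2, 3, 5, 6, 7, 9, 10, 11}
Step 13: find(3) -> no change; set of 3 is {0, 2, 3, 5, 6, 7, 9, 10, 11}
Step 14: union(5, 7) -> already same set; set of 5 now {0, 2, 3, 5, 6, 7, 9, 10, 11}
Step 15: union(4, 3) -> merged; set of 4 now {0, 2, 3, 4, 5, 6, 7, 9, 10, 11}
Step 16: union(11, 5) -> already same set; set of 11 now {0, 2, 3, 4, 5, 6, 7, 9, 10, 11}
Step 17: union(2, 5) -> already same set; set of 2 now {0, 2, 3, 4, 5, 6, 7, 9, 10, 11}
Step 18: union(0, 12) -> merged; set of 0 now {0, 1, 2, 3, 4, 5, 6, 7, 9, 10, 11, 12}
Step 19: find(11) -> no change; set of 11 is {0, 1, 2, 3, 4, 5, 6, 7, 9, 10, 11, 12}
Step 20: union(10, 2) -> already same set; set of 10 now {0, 1, 2, 3, 4, 5, 6, 7, 9, 10, 11, 12}
Step 21: find(12) -> no change; set of 12 is {0, 1, 2, 3, 4, 5, 6, 7, 9, 10, 11, 12}
Step 22: union(9, 6) -> already same set; set of 9 now {0, 1, 2, 3, 4, 5, 6, 7, 9, 10, 11, 12}
Component of 7: {0, 1, 2, 3, 4, 5, 6, 7, 9, 10, 11, 12}

Answer: 0, 1, 2, 3, 4, 5, 6, 7, 9, 10, 11, 12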